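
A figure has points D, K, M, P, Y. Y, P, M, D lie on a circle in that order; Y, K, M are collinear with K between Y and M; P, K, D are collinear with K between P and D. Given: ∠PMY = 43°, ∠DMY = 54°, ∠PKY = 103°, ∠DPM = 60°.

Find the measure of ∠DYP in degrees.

1. ∠PDY = 43°  [same arc YP]
2. ∠DPY = 54°  [same arc YD]
3. ∠DYP = 83°  [△YPD]

∠DYP = 83°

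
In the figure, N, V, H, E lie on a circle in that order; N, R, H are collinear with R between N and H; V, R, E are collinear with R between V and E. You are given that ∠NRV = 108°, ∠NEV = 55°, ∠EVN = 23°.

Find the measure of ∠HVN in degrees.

1. ∠HNV = 49°  [△NRV]
2. ∠NHV = 55°  [same arc NV]
3. ∠HVN = 76°  [△NVH]

∠HVN = 76°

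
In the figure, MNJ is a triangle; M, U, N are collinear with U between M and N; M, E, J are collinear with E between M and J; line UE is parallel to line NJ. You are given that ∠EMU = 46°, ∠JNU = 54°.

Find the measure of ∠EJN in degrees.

1. ∠JMN = 46°  [U on MN, E on MJ]
2. ∠JNM = 54°  [U on ray NM]
3. ∠MJN = 80°  [△MNJ]
4. ∠EJN = 80°  [E on ray JM]

∠EJN = 80°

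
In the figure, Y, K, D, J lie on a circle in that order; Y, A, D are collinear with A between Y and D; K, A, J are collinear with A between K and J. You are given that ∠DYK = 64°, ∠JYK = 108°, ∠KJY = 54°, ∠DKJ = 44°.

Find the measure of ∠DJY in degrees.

∠DJY = 118°

1. ∠JKY = 18°  [△YKJ]
2. ∠DYJ = 44°  [same arc DJ]
3. ∠JDY = 18°  [same arc YJ]
4. ∠DJY = 118°  [△YDJ]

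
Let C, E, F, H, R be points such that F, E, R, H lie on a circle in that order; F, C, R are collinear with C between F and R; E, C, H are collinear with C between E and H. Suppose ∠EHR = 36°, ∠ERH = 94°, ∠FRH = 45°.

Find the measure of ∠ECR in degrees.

∠ECR = 81°

1. ∠EFR = 36°  [same arc ER]
2. ∠FEH = 45°  [same arc FH]
3. ∠ECF = 99°  [△FCE]
4. ∠ECR = 81°  [linear pair at C on FR]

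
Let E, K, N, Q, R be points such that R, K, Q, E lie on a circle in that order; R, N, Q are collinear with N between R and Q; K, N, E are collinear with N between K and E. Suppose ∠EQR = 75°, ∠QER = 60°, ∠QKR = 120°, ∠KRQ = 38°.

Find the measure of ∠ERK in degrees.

∠ERK = 83°

1. ∠EKR = 75°  [same arc RE]
2. ∠KQR = 22°  [△RKQ]
3. ∠KER = 22°  [same arc RK]
4. ∠ERK = 83°  [△RKE]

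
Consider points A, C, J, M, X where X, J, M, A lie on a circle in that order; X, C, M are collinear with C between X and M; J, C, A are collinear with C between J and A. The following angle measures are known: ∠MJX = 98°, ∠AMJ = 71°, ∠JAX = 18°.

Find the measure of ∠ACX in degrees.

∠ACX = 117°

1. ∠MAX = 82°  [cyclic XJMA, opposite ∠J+∠A]
2. ∠AXJ = 109°  [cyclic XJMA, opposite ∠X+∠M]
3. ∠AJX = 53°  [△XJA]
4. ∠AMX = 53°  [same arc XA]
5. ∠AXM = 45°  [△XMA]
6. ∠ACX = 117°  [△XCA]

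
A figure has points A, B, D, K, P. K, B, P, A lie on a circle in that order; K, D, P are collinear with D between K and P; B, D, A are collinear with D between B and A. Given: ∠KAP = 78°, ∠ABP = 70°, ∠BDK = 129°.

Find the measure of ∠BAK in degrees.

∠BAK = 59°

1. ∠AKP = 70°  [same arc PA]
2. ∠ADP = 129°  [vertical angles at D]
3. ∠ADK = 51°  [linear pair at D on KP]
4. ∠BAK = 59°  [△KDA]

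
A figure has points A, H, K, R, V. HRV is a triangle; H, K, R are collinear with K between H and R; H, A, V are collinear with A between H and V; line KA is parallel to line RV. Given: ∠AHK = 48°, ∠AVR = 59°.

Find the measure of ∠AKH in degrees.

1. ∠RHV = 48°  [K on HR, A on HV]
2. ∠HVR = 59°  [A on ray VH]
3. ∠HRV = 73°  [△HRV]
4. ∠AKH = 73°  [KA∥RV, corresponding at K]

∠AKH = 73°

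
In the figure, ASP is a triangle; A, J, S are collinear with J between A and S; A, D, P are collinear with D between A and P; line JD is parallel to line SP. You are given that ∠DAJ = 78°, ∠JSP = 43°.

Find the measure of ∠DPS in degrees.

1. ∠PAS = 78°  [J on AS, D on AP]
2. ∠ASP = 43°  [J on ray SA]
3. ∠APS = 59°  [△ASP]
4. ∠DPS = 59°  [D on ray PA]

∠DPS = 59°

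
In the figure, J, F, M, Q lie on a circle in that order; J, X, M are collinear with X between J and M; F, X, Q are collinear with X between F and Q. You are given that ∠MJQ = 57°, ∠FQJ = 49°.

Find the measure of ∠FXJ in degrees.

∠FXJ = 106°

1. ∠MFQ = 57°  [same arc MQ]
2. ∠FMJ = 49°  [same arc JF]
3. ∠FXM = 74°  [△FXM]
4. ∠FXJ = 106°  [linear pair at X on JM]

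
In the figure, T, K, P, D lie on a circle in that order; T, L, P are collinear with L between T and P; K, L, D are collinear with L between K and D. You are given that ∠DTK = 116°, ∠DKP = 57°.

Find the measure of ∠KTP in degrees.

1. ∠DPK = 64°  [cyclic TKPD, opposite ∠T+∠P]
2. ∠KDP = 59°  [△KPD]
3. ∠KTP = 59°  [same arc KP]

∠KTP = 59°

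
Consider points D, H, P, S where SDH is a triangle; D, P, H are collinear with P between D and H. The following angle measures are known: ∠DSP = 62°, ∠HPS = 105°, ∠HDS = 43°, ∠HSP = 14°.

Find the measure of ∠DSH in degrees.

∠DSH = 76°

1. ∠PHS = 61°  [△SPH]
2. ∠DHS = 61°  [P on ray HD]
3. ∠DSH = 76°  [△SDH]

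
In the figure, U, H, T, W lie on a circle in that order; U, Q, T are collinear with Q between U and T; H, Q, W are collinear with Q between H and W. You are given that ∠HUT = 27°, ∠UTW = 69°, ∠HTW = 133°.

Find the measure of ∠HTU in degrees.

1. ∠UHW = 69°  [same arc UW]
2. ∠HUW = 47°  [cyclic UHTW, opposite ∠U+∠T]
3. ∠HWU = 64°  [△UHW]
4. ∠HTU = 64°  [same arc UH]

∠HTU = 64°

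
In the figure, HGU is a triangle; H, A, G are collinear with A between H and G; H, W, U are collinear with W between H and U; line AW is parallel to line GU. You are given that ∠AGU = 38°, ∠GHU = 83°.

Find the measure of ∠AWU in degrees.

∠AWU = 121°

1. ∠HGU = 38°  [A on ray GH]
2. ∠GUH = 59°  [△HGU]
3. ∠AWH = 59°  [AW∥GU, corresponding at W]
4. ∠AWU = 121°  [linear pair at W on HU]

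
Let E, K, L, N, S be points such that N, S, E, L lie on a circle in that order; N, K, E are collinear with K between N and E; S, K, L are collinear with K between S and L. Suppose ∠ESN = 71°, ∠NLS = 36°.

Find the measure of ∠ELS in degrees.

∠ELS = 73°

1. ∠NES = 36°  [same arc NS]
2. ∠ENS = 73°  [△NSE]
3. ∠ELS = 73°  [same arc SE]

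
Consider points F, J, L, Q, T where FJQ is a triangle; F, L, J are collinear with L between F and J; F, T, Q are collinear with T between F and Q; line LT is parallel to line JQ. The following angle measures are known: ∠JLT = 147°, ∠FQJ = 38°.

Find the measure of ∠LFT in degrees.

∠LFT = 109°

1. ∠FLT = 33°  [linear pair at L on FJ]
2. ∠FTL = 38°  [LT∥JQ, corresponding at T]
3. ∠LFT = 109°  [△FLT]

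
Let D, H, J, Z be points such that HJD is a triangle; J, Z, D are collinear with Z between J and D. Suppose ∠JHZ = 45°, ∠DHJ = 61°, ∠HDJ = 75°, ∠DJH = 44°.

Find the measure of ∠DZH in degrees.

∠DZH = 89°

1. ∠HJZ = 44°  [Z on ray JD]
2. ∠HZJ = 91°  [△HJZ]
3. ∠DZH = 89°  [linear pair at Z on JD]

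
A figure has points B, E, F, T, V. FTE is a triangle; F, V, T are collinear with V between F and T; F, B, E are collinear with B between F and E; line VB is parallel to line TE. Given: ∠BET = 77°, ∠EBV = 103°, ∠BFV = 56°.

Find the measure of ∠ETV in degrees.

∠ETV = 47°

1. ∠FET = 77°  [B on ray EF]
2. ∠EFT = 56°  [V on FT, B on FE]
3. ∠ETF = 47°  [△FTE]
4. ∠ETV = 47°  [V on ray TF]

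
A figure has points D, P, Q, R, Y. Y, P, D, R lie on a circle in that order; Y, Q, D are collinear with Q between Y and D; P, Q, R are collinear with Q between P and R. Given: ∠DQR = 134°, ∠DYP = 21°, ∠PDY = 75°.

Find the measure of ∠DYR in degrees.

1. ∠RQY = 46°  [linear pair at Q on YD]
2. ∠PRY = 75°  [same arc YP]
3. ∠DYR = 59°  [△YQR]

∠DYR = 59°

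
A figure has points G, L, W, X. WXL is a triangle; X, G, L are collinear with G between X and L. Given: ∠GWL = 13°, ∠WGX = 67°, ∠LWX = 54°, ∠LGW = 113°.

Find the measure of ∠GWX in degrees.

1. ∠GLW = 54°  [△WGL]
2. ∠WLX = 54°  [G on ray LX]
3. ∠LXW = 72°  [△WXL]
4. ∠GXW = 72°  [G on ray XL]
5. ∠GWX = 41°  [△WXG]

∠GWX = 41°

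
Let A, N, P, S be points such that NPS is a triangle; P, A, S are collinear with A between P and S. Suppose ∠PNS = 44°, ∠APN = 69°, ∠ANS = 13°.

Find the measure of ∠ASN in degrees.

1. ∠NPS = 69°  [A on ray PS]
2. ∠NSP = 67°  [△NPS]
3. ∠ASN = 67°  [A on ray SP]

∠ASN = 67°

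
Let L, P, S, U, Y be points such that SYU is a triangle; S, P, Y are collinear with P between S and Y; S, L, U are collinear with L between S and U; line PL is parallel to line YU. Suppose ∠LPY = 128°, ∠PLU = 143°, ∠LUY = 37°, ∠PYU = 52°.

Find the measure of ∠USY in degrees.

1. ∠SUY = 37°  [L on ray US]
2. ∠SYU = 52°  [P on ray YS]
3. ∠USY = 91°  [△SYU]

∠USY = 91°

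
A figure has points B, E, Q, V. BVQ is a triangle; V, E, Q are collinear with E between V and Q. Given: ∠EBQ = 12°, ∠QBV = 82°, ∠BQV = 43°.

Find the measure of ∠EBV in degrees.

1. ∠BVQ = 55°  [△BVQ]
2. ∠BQE = 43°  [E on ray QV]
3. ∠BVE = 55°  [E on ray VQ]
4. ∠BEQ = 125°  [△BEQ]
5. ∠BEV = 55°  [linear pair at E on VQ]
6. ∠EBV = 70°  [△BVE]

∠EBV = 70°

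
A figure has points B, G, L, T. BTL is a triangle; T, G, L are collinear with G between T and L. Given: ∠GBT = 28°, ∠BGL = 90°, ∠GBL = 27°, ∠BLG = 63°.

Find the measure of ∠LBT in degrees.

∠LBT = 55°

1. ∠BGT = 90°  [linear pair at G on TL]
2. ∠BLT = 63°  [G on ray LT]
3. ∠BTG = 62°  [△BTG]
4. ∠BTL = 62°  [G on ray TL]
5. ∠LBT = 55°  [△BTL]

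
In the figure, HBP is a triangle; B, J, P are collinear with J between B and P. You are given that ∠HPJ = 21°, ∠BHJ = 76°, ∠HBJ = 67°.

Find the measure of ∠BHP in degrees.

∠BHP = 92°

1. ∠BPH = 21°  [J on ray PB]
2. ∠HBP = 67°  [J on ray BP]
3. ∠BHP = 92°  [△HBP]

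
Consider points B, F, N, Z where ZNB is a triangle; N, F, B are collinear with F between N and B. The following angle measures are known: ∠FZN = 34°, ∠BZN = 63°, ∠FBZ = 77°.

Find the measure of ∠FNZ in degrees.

1. ∠NBZ = 77°  [F on ray BN]
2. ∠BNZ = 40°  [△ZNB]
3. ∠FNZ = 40°  [F on ray NB]

∠FNZ = 40°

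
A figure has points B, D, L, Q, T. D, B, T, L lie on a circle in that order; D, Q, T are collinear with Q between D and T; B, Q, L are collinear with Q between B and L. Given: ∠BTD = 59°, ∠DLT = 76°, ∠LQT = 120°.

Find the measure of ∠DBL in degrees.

1. ∠DBT = 104°  [cyclic DBTL, opposite ∠B+∠L]
2. ∠BQD = 120°  [vertical angles at Q]
3. ∠BDT = 17°  [△DBT]
4. ∠DBL = 43°  [△DQB]

∠DBL = 43°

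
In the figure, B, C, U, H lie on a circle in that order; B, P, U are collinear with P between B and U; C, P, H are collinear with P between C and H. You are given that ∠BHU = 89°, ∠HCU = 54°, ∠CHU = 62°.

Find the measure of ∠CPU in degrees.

∠CPU = 99°

1. ∠BCU = 91°  [cyclic BCUH, opposite ∠C+∠H]
2. ∠CBU = 62°  [same arc CU]
3. ∠BUC = 27°  [△BCU]
4. ∠CPU = 99°  [△CPU]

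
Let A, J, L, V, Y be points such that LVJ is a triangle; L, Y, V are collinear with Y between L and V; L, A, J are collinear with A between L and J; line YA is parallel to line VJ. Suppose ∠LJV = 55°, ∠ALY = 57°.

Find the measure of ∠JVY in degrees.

1. ∠LAY = 55°  [YA∥VJ, corresponding at A]
2. ∠AYL = 68°  [△LYA]
3. ∠AYV = 112°  [linear pair at Y on LV]
4. ∠JVY = 68°  [YA∥VJ, co-interior at V–Y]

∠JVY = 68°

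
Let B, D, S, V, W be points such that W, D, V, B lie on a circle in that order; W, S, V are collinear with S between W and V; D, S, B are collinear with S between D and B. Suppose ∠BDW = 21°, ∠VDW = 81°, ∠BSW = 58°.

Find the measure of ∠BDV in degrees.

1. ∠BVW = 21°  [same arc WB]
2. ∠VBW = 99°  [cyclic WDVB, opposite ∠D+∠B]
3. ∠BWV = 60°  [△WVB]
4. ∠BDV = 60°  [same arc VB]

∠BDV = 60°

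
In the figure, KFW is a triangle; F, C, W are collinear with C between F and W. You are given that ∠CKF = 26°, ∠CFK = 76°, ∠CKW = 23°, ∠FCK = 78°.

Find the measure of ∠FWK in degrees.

1. ∠KCW = 102°  [linear pair at C on FW]
2. ∠CWK = 55°  [△KCW]
3. ∠FWK = 55°  [C on ray WF]

∠FWK = 55°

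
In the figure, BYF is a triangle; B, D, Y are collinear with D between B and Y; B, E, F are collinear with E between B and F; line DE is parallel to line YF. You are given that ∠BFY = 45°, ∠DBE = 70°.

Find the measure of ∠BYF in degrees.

1. ∠BED = 45°  [DE∥YF, corresponding at E]
2. ∠BDE = 65°  [△BDE]
3. ∠BYF = 65°  [DE∥YF, corresponding at D]

∠BYF = 65°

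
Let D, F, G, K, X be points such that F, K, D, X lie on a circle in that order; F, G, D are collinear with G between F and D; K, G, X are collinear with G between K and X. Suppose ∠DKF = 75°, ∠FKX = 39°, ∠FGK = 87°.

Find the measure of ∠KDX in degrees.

1. ∠FDX = 39°  [same arc FX]
2. ∠DFK = 54°  [△FGK]
3. ∠DGX = 87°  [vertical angles at G]
4. ∠DGK = 93°  [linear pair at G on FD]
5. ∠DXK = 54°  [△DGX]
6. ∠FDK = 51°  [△FKD]
7. ∠DKX = 36°  [△KGD]
8. ∠KDX = 90°  [△KDX]

∠KDX = 90°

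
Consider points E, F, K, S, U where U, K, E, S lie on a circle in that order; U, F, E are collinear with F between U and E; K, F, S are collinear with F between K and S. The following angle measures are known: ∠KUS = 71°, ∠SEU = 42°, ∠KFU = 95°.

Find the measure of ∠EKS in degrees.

1. ∠KES = 109°  [cyclic UKES, opposite ∠U+∠E]
2. ∠EFS = 95°  [vertical angles at F]
3. ∠ESK = 43°  [△EFS]
4. ∠EKS = 28°  [△KES]

∠EKS = 28°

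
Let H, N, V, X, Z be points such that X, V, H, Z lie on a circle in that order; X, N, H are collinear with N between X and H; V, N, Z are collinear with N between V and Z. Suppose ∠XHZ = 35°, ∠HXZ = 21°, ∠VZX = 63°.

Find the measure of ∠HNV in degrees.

∠HNV = 96°

1. ∠HVZ = 21°  [same arc HZ]
2. ∠VHX = 63°  [same arc XV]
3. ∠HNV = 96°  [△VNH]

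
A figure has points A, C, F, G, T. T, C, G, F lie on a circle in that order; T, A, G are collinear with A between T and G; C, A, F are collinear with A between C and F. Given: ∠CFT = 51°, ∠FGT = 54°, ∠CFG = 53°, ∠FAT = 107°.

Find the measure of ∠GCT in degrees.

∠GCT = 76°

1. ∠CGT = 51°  [same arc TC]
2. ∠CTG = 53°  [same arc CG]
3. ∠GCT = 76°  [△TCG]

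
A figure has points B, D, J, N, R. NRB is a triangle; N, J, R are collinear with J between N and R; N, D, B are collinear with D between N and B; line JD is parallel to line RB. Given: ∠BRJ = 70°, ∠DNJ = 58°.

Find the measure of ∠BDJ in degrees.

∠BDJ = 128°

1. ∠BRN = 70°  [J on ray RN]
2. ∠BNR = 58°  [J on NR, D on NB]
3. ∠NBR = 52°  [△NRB]
4. ∠JDN = 52°  [JD∥RB, corresponding at D]
5. ∠BDJ = 128°  [linear pair at D on NB]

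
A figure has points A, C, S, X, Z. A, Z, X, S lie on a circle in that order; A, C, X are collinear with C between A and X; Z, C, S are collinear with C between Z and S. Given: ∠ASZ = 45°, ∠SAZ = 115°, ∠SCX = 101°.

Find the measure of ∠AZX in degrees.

∠AZX = 76°

1. ∠AXZ = 45°  [same arc AZ]
2. ∠AZS = 20°  [△AZS]
3. ∠ACZ = 101°  [vertical angles at C]
4. ∠XAZ = 59°  [△ACZ]
5. ∠AZX = 76°  [△AZX]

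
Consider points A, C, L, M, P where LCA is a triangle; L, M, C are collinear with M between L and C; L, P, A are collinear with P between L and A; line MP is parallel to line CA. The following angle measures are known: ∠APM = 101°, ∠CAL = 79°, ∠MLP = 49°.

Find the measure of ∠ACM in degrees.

1. ∠LPM = 79°  [linear pair at P on LA]
2. ∠LMP = 52°  [△LMP]
3. ∠CMP = 128°  [linear pair at M on LC]
4. ∠ACM = 52°  [MP∥CA, co-interior at C–M]

∠ACM = 52°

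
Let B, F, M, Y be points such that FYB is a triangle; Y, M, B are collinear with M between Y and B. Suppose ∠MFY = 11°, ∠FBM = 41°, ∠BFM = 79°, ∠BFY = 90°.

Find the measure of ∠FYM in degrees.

∠FYM = 49°

1. ∠FBY = 41°  [M on ray BY]
2. ∠BYF = 49°  [△FYB]
3. ∠FYM = 49°  [M on ray YB]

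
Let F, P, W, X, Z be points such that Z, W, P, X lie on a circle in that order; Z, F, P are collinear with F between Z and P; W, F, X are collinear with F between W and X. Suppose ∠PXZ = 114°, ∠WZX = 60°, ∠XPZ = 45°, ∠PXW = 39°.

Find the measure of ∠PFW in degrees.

∠PFW = 84°

1. ∠PWZ = 66°  [cyclic ZWPX, opposite ∠W+∠X]
2. ∠WPX = 120°  [cyclic ZWPX, opposite ∠Z+∠P]
3. ∠PZW = 39°  [same arc WP]
4. ∠PWX = 21°  [△WPX]
5. ∠WPZ = 75°  [△ZWP]
6. ∠PFW = 84°  [△WFP]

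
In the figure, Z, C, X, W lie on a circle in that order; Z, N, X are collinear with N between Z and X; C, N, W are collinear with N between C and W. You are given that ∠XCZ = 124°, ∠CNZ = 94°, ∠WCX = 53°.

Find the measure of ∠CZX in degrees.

∠CZX = 15°

1. ∠CNX = 86°  [linear pair at N on ZX]
2. ∠CXZ = 41°  [△CNX]
3. ∠CZX = 15°  [△ZCX]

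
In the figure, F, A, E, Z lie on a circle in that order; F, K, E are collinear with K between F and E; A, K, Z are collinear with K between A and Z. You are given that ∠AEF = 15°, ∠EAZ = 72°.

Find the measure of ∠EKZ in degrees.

∠EKZ = 87°

1. ∠AZF = 15°  [same arc FA]
2. ∠EFZ = 72°  [same arc EZ]
3. ∠FKZ = 93°  [△FKZ]
4. ∠EKZ = 87°  [linear pair at K on FE]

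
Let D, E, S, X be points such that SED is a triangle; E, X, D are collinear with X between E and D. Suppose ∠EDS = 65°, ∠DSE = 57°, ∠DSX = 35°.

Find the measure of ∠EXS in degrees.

∠EXS = 100°

1. ∠SDX = 65°  [X on ray DE]
2. ∠DXS = 80°  [△SXD]
3. ∠EXS = 100°  [linear pair at X on ED]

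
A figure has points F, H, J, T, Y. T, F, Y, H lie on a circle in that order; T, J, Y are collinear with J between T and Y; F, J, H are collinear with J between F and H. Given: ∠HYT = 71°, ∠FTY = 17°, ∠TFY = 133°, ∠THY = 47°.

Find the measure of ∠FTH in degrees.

∠FTH = 79°

1. ∠HTY = 62°  [△TYH]
2. ∠FHY = 17°  [same arc FY]
3. ∠HFY = 62°  [same arc YH]
4. ∠FYH = 101°  [△FYH]
5. ∠FTH = 79°  [cyclic TFYH, opposite ∠T+∠Y]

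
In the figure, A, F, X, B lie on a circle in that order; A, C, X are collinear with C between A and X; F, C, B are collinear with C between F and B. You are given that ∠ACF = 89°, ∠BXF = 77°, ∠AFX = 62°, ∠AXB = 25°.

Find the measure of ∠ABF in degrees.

∠ABF = 52°

1. ∠BAF = 103°  [cyclic AFXB, opposite ∠A+∠X]
2. ∠AFB = 25°  [same arc AB]
3. ∠ABF = 52°  [△AFB]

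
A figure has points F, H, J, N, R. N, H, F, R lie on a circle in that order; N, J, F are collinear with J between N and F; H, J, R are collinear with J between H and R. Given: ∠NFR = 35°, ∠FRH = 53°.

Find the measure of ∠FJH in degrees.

1. ∠NHR = 35°  [same arc NR]
2. ∠FNH = 53°  [same arc HF]
3. ∠HJN = 92°  [△NJH]
4. ∠FJH = 88°  [linear pair at J on NF]

∠FJH = 88°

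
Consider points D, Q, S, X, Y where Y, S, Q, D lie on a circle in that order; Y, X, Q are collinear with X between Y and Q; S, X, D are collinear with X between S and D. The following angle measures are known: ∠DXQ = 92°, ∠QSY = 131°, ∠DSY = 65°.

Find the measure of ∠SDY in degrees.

1. ∠DXY = 88°  [linear pair at X on YQ]
2. ∠QDY = 49°  [cyclic YSQD, opposite ∠S+∠D]
3. ∠DQY = 65°  [same arc YD]
4. ∠DYQ = 66°  [△YQD]
5. ∠SDY = 26°  [△YXD]

∠SDY = 26°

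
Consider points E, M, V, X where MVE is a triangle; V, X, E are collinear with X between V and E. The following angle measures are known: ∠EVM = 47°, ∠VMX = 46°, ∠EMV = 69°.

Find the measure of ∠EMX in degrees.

1. ∠MEV = 64°  [△MVE]
2. ∠MVX = 47°  [X on ray VE]
3. ∠MXV = 87°  [△MVX]
4. ∠MEX = 64°  [X on ray EV]
5. ∠EXM = 93°  [linear pair at X on VE]
6. ∠EMX = 23°  [△MXE]

∠EMX = 23°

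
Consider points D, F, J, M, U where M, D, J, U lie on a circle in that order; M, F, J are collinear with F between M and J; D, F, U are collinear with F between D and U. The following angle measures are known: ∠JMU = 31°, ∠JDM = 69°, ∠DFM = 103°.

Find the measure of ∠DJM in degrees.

∠DJM = 72°

1. ∠JDU = 31°  [same arc JU]
2. ∠DFJ = 77°  [linear pair at F on MJ]
3. ∠DJM = 72°  [△DFJ]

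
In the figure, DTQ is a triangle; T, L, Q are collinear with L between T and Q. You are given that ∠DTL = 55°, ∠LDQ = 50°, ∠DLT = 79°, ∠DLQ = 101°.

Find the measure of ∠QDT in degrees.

1. ∠DTQ = 55°  [L on ray TQ]
2. ∠DQL = 29°  [△DLQ]
3. ∠DQT = 29°  [L on ray QT]
4. ∠QDT = 96°  [△DTQ]

∠QDT = 96°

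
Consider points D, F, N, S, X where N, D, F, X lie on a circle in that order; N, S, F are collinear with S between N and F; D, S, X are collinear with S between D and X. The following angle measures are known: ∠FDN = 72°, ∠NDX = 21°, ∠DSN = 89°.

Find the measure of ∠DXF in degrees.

1. ∠NFX = 21°  [same arc NX]
2. ∠FSX = 89°  [vertical angles at S]
3. ∠DXF = 70°  [△FSX]

∠DXF = 70°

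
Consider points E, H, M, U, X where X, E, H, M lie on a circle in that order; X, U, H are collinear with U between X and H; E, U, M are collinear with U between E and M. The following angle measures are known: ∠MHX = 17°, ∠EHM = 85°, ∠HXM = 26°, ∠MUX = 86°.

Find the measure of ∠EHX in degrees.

∠EHX = 68°

1. ∠HEM = 26°  [same arc HM]
2. ∠EUH = 86°  [vertical angles at U]
3. ∠EHX = 68°  [△EUH]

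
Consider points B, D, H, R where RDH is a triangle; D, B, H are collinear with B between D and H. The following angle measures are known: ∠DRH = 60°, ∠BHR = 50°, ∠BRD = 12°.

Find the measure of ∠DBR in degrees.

∠DBR = 98°

1. ∠DHR = 50°  [B on ray HD]
2. ∠HDR = 70°  [△RDH]
3. ∠BDR = 70°  [B on ray DH]
4. ∠DBR = 98°  [△RDB]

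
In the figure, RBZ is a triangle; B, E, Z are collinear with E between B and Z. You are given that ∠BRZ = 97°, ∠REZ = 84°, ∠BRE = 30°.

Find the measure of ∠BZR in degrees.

1. ∠BER = 96°  [linear pair at E on BZ]
2. ∠EBR = 54°  [△RBE]
3. ∠RBZ = 54°  [E on ray BZ]
4. ∠BZR = 29°  [△RBZ]

∠BZR = 29°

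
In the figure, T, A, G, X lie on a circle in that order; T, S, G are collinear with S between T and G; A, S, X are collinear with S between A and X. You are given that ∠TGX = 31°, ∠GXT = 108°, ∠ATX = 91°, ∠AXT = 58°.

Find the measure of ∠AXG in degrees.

∠AXG = 50°

1. ∠GTX = 41°  [△TGX]
2. ∠AGX = 89°  [cyclic TAGX, opposite ∠T+∠G]
3. ∠GAX = 41°  [same arc GX]
4. ∠AXG = 50°  [△AGX]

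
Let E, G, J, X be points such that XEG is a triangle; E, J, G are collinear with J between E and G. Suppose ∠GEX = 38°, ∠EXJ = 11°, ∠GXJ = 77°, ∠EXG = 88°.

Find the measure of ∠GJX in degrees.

1. ∠JEX = 38°  [J on ray EG]
2. ∠EJX = 131°  [△XEJ]
3. ∠GJX = 49°  [linear pair at J on EG]

∠GJX = 49°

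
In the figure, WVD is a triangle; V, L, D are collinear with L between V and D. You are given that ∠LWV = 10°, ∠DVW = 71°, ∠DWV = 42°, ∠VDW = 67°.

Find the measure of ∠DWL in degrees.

1. ∠LVW = 71°  [L on ray VD]
2. ∠LDW = 67°  [L on ray DV]
3. ∠VLW = 99°  [△WVL]
4. ∠DLW = 81°  [linear pair at L on VD]
5. ∠DWL = 32°  [△WLD]

∠DWL = 32°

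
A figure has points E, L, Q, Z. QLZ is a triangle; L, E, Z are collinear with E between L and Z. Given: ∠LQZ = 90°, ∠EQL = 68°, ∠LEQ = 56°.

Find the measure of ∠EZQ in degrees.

1. ∠ELQ = 56°  [△QLE]
2. ∠QLZ = 56°  [E on ray LZ]
3. ∠LZQ = 34°  [△QLZ]
4. ∠EZQ = 34°  [E on ray ZL]

∠EZQ = 34°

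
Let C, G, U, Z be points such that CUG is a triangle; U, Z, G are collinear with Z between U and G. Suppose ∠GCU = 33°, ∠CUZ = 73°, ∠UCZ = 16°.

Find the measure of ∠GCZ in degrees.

1. ∠CZU = 91°  [△CUZ]
2. ∠CUG = 73°  [Z on ray UG]
3. ∠CZG = 89°  [linear pair at Z on UG]
4. ∠CGU = 74°  [△CUG]
5. ∠CGZ = 74°  [Z on ray GU]
6. ∠GCZ = 17°  [△CZG]

∠GCZ = 17°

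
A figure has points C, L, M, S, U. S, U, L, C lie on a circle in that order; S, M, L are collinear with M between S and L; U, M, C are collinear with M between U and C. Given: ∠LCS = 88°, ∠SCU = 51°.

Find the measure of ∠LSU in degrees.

1. ∠LUS = 92°  [cyclic SULC, opposite ∠U+∠C]
2. ∠SLU = 51°  [same arc SU]
3. ∠LSU = 37°  [△SUL]

∠LSU = 37°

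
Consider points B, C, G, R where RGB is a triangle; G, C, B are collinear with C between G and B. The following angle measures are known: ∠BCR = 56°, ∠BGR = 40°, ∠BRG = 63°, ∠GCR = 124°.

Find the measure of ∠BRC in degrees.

∠BRC = 47°

1. ∠GBR = 77°  [△RGB]
2. ∠CBR = 77°  [C on ray BG]
3. ∠BRC = 47°  [△RCB]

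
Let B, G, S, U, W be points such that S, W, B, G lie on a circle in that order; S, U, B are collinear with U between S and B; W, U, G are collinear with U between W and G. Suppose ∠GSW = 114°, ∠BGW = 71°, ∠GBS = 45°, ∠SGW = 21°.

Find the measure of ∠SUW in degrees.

1. ∠GWS = 45°  [△SWG]
2. ∠BSW = 71°  [same arc WB]
3. ∠SUW = 64°  [△SUW]

∠SUW = 64°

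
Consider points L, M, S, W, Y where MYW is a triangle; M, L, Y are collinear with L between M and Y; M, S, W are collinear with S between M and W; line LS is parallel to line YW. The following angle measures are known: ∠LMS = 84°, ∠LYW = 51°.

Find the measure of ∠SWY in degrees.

1. ∠WMY = 84°  [L on MY, S on MW]
2. ∠MYW = 51°  [L on ray YM]
3. ∠MWY = 45°  [△MYW]
4. ∠SWY = 45°  [S on ray WM]

∠SWY = 45°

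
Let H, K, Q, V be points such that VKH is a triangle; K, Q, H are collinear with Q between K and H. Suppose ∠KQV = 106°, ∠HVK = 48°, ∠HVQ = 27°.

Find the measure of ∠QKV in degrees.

1. ∠HQV = 74°  [linear pair at Q on KH]
2. ∠QHV = 79°  [△VQH]
3. ∠KHV = 79°  [Q on ray HK]
4. ∠HKV = 53°  [△VKH]
5. ∠QKV = 53°  [Q on ray KH]

∠QKV = 53°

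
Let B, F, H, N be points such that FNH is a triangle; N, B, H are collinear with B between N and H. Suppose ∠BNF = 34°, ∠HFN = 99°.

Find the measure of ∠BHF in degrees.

1. ∠FNH = 34°  [B on ray NH]
2. ∠FHN = 47°  [△FNH]
3. ∠BHF = 47°  [B on ray HN]

∠BHF = 47°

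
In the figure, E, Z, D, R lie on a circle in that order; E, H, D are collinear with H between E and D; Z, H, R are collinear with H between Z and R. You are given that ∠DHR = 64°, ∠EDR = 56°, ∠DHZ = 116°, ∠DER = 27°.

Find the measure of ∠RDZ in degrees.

∠RDZ = 93°

1. ∠DRZ = 60°  [△DHR]
2. ∠DZR = 27°  [same arc DR]
3. ∠RDZ = 93°  [△ZDR]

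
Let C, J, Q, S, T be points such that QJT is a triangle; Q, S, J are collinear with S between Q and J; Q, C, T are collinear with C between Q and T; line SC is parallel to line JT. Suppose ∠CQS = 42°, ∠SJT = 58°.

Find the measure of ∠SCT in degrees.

∠SCT = 100°

1. ∠JQT = 42°  [S on QJ, C on QT]
2. ∠QJT = 58°  [S on ray JQ]
3. ∠JTQ = 80°  [△QJT]
4. ∠QCS = 80°  [SC∥JT, corresponding at C]
5. ∠SCT = 100°  [linear pair at C on QT]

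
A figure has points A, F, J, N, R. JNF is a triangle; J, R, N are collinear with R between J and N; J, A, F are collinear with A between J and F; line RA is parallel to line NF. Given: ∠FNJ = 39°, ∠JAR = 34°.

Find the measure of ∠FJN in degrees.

∠FJN = 107°

1. ∠ARJ = 39°  [RA∥NF, corresponding at R]
2. ∠AJR = 107°  [△JRA]
3. ∠FJN = 107°  [R on JN, A on JF]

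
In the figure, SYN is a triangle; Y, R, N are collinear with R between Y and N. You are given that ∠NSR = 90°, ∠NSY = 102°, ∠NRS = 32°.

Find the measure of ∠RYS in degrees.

∠RYS = 20°

1. ∠RNS = 58°  [△SRN]
2. ∠SNY = 58°  [R on ray NY]
3. ∠NYS = 20°  [△SYN]
4. ∠RYS = 20°  [R on ray YN]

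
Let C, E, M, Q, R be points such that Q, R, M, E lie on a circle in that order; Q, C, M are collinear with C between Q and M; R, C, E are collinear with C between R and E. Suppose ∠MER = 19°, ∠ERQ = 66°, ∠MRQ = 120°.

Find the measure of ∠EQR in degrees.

1. ∠MQR = 19°  [same arc RM]
2. ∠QMR = 41°  [△QRM]
3. ∠QER = 41°  [same arc QR]
4. ∠EQR = 73°  [△QRE]

∠EQR = 73°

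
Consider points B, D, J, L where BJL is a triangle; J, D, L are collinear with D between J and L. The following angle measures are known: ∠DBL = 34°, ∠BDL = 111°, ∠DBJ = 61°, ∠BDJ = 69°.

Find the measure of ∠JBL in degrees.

∠JBL = 95°

1. ∠BLD = 35°  [△BDL]
2. ∠BJD = 50°  [△BJD]
3. ∠BLJ = 35°  [D on ray LJ]
4. ∠BJL = 50°  [D on ray JL]
5. ∠JBL = 95°  [△BJL]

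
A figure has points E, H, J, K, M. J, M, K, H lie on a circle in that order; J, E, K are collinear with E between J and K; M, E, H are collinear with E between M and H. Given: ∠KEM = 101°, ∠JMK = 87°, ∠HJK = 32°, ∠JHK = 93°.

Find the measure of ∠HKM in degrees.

∠HKM = 102°

1. ∠HEJ = 101°  [vertical angles at E]
2. ∠HMK = 32°  [same arc KH]
3. ∠HKJ = 55°  [△JKH]
4. ∠HEK = 79°  [linear pair at E on JK]
5. ∠KHM = 46°  [△KEH]
6. ∠HKM = 102°  [△MKH]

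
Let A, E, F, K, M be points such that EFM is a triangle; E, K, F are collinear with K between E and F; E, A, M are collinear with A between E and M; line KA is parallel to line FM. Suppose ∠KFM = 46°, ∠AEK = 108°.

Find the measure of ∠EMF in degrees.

∠EMF = 26°

1. ∠EFM = 46°  [K on ray FE]
2. ∠FEM = 108°  [K on EF, A on EM]
3. ∠EMF = 26°  [△EFM]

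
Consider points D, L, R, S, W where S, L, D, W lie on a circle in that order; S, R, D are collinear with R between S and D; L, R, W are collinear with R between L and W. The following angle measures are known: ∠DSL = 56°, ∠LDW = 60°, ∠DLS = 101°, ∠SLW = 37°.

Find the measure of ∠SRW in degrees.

1. ∠DWL = 56°  [same arc LD]
2. ∠LSW = 120°  [cyclic SLDW, opposite ∠S+∠D]
3. ∠DLW = 64°  [△LDW]
4. ∠LWS = 23°  [△SLW]
5. ∠DSW = 64°  [same arc DW]
6. ∠SRW = 93°  [△SRW]

∠SRW = 93°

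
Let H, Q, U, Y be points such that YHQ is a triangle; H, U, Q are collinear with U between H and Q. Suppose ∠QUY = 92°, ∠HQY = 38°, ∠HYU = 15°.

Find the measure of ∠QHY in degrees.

1. ∠HUY = 88°  [linear pair at U on HQ]
2. ∠UHY = 77°  [△YHU]
3. ∠QHY = 77°  [U on ray HQ]

∠QHY = 77°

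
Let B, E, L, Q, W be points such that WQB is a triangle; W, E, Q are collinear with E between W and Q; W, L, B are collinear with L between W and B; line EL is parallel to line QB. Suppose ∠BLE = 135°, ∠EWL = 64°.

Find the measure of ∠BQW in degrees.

∠BQW = 71°

1. ∠ELW = 45°  [linear pair at L on WB]
2. ∠LEW = 71°  [△WEL]
3. ∠BQW = 71°  [EL∥QB, corresponding at E]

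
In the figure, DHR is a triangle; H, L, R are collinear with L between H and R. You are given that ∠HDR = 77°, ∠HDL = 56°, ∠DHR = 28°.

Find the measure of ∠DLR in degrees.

1. ∠DHL = 28°  [L on ray HR]
2. ∠DLH = 96°  [△DHL]
3. ∠DLR = 84°  [linear pair at L on HR]

∠DLR = 84°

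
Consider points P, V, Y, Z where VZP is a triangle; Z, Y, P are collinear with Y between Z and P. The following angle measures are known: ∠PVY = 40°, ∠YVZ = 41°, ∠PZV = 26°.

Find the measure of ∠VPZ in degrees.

∠VPZ = 73°

1. ∠VZY = 26°  [Y on ray ZP]
2. ∠VYZ = 113°  [△VZY]
3. ∠PYV = 67°  [linear pair at Y on ZP]
4. ∠VPY = 73°  [△VYP]
5. ∠VPZ = 73°  [Y on ray PZ]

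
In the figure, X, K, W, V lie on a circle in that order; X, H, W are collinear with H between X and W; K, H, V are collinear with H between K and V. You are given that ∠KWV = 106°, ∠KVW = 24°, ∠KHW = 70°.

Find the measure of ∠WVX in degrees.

1. ∠VKW = 50°  [△KWV]
2. ∠KXW = 24°  [same arc KW]
3. ∠KWX = 60°  [△KHW]
4. ∠WKX = 96°  [△XKW]
5. ∠WVX = 84°  [cyclic XKWV, opposite ∠K+∠V]

∠WVX = 84°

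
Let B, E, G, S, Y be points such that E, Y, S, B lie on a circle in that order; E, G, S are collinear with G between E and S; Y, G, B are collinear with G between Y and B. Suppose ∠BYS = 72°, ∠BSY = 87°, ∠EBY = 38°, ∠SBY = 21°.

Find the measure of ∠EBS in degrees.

1. ∠ESY = 38°  [same arc EY]
2. ∠SEY = 21°  [same arc YS]
3. ∠EYS = 121°  [△EYS]
4. ∠EBS = 59°  [cyclic EYSB, opposite ∠Y+∠B]

∠EBS = 59°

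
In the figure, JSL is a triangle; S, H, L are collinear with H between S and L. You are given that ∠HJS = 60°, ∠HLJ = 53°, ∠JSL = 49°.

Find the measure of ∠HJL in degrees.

∠HJL = 18°

1. ∠HSJ = 49°  [H on ray SL]
2. ∠JHS = 71°  [△JSH]
3. ∠JHL = 109°  [linear pair at H on SL]
4. ∠HJL = 18°  [△JHL]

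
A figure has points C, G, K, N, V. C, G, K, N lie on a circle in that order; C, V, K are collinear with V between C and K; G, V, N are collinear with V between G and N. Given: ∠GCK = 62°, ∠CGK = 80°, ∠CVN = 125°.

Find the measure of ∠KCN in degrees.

1. ∠GNK = 62°  [same arc GK]
2. ∠CNK = 100°  [cyclic CGKN, opposite ∠G+∠N]
3. ∠KVN = 55°  [linear pair at V on CK]
4. ∠CKN = 63°  [△KVN]
5. ∠KCN = 17°  [△CKN]

∠KCN = 17°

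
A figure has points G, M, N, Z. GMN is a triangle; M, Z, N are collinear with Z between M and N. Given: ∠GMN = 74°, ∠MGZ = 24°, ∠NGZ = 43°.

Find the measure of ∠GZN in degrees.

∠GZN = 98°

1. ∠GMZ = 74°  [Z on ray MN]
2. ∠GZM = 82°  [△GMZ]
3. ∠GZN = 98°  [linear pair at Z on MN]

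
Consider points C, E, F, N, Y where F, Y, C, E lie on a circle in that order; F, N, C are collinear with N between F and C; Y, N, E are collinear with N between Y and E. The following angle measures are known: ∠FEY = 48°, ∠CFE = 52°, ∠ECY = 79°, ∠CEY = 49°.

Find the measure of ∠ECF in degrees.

∠ECF = 31°

1. ∠ENF = 80°  [△FNE]
2. ∠CNE = 100°  [linear pair at N on FC]
3. ∠ECF = 31°  [△CNE]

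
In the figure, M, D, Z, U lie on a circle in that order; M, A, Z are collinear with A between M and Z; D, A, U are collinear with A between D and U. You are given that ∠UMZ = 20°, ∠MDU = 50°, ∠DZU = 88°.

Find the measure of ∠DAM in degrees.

∠DAM = 58°

1. ∠UDZ = 20°  [same arc ZU]
2. ∠MZU = 50°  [same arc MU]
3. ∠DUZ = 72°  [△DZU]
4. ∠UAZ = 58°  [△ZAU]
5. ∠DAM = 58°  [vertical angles at A]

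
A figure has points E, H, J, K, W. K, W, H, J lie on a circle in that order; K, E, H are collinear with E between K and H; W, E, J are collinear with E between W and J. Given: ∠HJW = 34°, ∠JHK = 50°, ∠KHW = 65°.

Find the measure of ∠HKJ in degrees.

∠HKJ = 31°

1. ∠HEJ = 96°  [△HEJ]
2. ∠KJW = 65°  [same arc KW]
3. ∠JEK = 84°  [linear pair at E on KH]
4. ∠HKJ = 31°  [△KEJ]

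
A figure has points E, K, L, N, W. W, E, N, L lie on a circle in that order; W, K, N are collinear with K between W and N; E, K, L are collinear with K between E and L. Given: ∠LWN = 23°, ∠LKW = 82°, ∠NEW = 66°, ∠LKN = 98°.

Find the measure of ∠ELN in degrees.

∠ELN = 39°

1. ∠NLW = 114°  [cyclic WENL, opposite ∠E+∠L]
2. ∠LNW = 43°  [△WNL]
3. ∠ELN = 39°  [△NKL]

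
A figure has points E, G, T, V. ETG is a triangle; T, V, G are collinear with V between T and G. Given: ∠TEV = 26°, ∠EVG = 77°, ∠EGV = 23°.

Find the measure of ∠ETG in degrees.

∠ETG = 51°

1. ∠EVT = 103°  [linear pair at V on TG]
2. ∠ETV = 51°  [△ETV]
3. ∠ETG = 51°  [V on ray TG]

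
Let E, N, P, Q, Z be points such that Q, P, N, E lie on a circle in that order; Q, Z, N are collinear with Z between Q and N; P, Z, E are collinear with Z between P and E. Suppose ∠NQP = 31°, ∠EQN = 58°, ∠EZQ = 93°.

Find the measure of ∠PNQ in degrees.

∠PNQ = 29°

1. ∠EPN = 58°  [same arc NE]
2. ∠NZP = 93°  [vertical angles at Z]
3. ∠PNQ = 29°  [△PZN]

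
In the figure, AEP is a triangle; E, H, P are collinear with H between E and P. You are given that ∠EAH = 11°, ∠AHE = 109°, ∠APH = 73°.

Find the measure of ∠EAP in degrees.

∠EAP = 47°

1. ∠AEH = 60°  [△AEH]
2. ∠APE = 73°  [H on ray PE]
3. ∠AEP = 60°  [H on ray EP]
4. ∠EAP = 47°  [△AEP]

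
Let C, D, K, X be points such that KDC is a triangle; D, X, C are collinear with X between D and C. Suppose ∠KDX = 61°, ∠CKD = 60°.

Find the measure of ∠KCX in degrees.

∠KCX = 59°

1. ∠CDK = 61°  [X on ray DC]
2. ∠DCK = 59°  [△KDC]
3. ∠KCX = 59°  [X on ray CD]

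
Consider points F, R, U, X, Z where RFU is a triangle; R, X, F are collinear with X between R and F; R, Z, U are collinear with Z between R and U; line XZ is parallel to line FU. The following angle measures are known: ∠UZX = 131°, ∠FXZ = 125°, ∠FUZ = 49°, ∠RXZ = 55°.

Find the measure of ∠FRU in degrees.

1. ∠FUR = 49°  [Z on ray UR]
2. ∠RFU = 55°  [XZ∥FU, corresponding at X]
3. ∠FRU = 76°  [△RFU]

∠FRU = 76°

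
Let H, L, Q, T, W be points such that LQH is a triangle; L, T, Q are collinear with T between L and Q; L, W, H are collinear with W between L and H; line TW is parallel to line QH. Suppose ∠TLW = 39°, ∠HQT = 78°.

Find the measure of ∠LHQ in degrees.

∠LHQ = 63°

1. ∠HLQ = 39°  [T on LQ, W on LH]
2. ∠HQL = 78°  [T on ray QL]
3. ∠LHQ = 63°  [△LQH]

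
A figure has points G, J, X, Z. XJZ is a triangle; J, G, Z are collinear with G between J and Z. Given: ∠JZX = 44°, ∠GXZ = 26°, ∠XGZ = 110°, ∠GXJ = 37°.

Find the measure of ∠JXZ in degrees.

1. ∠JGX = 70°  [linear pair at G on JZ]
2. ∠GJX = 73°  [△XJG]
3. ∠XJZ = 73°  [G on ray JZ]
4. ∠JXZ = 63°  [△XJZ]

∠JXZ = 63°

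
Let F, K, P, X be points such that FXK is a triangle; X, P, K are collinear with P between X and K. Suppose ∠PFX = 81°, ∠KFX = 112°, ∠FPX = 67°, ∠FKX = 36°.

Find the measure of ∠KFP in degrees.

1. ∠FPK = 113°  [linear pair at P on XK]
2. ∠FKP = 36°  [P on ray KX]
3. ∠KFP = 31°  [△FPK]

∠KFP = 31°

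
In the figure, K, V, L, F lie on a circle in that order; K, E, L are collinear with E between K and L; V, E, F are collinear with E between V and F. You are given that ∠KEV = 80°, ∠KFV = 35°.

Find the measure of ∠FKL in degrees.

∠FKL = 45°

1. ∠FEL = 80°  [vertical angles at E]
2. ∠FEK = 100°  [linear pair at E on KL]
3. ∠FKL = 45°  [△KEF]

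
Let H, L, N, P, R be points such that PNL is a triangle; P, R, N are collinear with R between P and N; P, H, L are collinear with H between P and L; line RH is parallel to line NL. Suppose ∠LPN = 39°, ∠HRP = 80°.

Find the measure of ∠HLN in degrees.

1. ∠HPR = 39°  [R on PN, H on PL]
2. ∠PHR = 61°  [△PRH]
3. ∠LHR = 119°  [linear pair at H on PL]
4. ∠HLN = 61°  [RH∥NL, co-interior at L–H]

∠HLN = 61°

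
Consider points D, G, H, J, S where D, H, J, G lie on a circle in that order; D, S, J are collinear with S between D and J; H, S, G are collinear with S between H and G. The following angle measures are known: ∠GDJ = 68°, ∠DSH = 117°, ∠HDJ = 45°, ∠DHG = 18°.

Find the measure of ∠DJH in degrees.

1. ∠GHJ = 68°  [same arc JG]
2. ∠HSJ = 63°  [linear pair at S on DJ]
3. ∠DJH = 49°  [△HSJ]

∠DJH = 49°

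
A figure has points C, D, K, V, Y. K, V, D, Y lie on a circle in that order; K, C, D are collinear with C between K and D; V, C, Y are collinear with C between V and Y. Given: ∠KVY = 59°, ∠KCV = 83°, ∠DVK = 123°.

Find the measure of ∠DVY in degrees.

∠DVY = 64°

1. ∠DKV = 38°  [△KCV]
2. ∠DCV = 97°  [linear pair at C on KD]
3. ∠KDV = 19°  [△KVD]
4. ∠DVY = 64°  [△VCD]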